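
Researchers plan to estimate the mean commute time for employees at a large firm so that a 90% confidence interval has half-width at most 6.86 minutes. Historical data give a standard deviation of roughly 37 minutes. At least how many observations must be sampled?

79

For a mean, the margin of error is E = z·σ/√n, so n = (zσ/E)².
At 90% confidence, z = 1.645.
n = (1.645 × 37 / 6.86)² = 78.72
Round up: n = 79.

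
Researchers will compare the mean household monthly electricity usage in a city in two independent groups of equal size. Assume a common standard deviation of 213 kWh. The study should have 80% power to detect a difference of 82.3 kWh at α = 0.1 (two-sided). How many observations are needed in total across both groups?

166 total

For two equal groups, n per group = 2·((z_{α/2} + z_β)·σ/δ)².
z_{α/2} = 1.645; z_β = 0.842 (power 80%).
n = 2 × (2.487 × 213 / 82.3)² = 2 × 41.43 = 82.86
Round up: n = 83 per group.
Total across both groups: 2 × 83 = 166.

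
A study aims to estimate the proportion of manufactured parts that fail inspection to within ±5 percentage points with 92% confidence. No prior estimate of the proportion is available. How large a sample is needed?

307

For a proportion with margin E = 0.05 at 92% confidence, z = 1.751.
With no prior estimate, use p = 0.5, which maximizes p(1−p) at 0.25.
n = 0.25 × (z/E)² = 0.25 × (1.751/0.05)² = 306.60
Round up: n = 307.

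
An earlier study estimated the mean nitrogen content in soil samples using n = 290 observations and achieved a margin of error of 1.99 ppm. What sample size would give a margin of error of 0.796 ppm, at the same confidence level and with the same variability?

1813

Margin of error scales as 1/√n, so n₂ = n₁·(E₁/E₂)².
n₂ = 290 × (1.99/0.796)² = 290 × 6.25 = 1812.50
Round up: n₂ = 1813.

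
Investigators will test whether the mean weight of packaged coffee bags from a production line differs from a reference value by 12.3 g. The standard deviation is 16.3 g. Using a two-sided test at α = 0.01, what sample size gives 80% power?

n = 21

For a one-sample z-test, n = ((z_{α/2} + z_β)·σ/δ)².
z_{α/2} = 2.576 (two-sided α = 0.01); z_β = 0.842 (power 80% → β = 0.2).
n = (3.418 × 16.3 / 12.3)² = 20.52
Round up: n = 21.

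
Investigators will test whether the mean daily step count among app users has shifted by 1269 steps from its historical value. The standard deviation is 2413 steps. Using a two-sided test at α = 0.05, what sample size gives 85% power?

For a one-sample z-test, n = ((z_{α/2} + z_β)·σ/δ)².
z_{α/2} = 1.960 (two-sided α = 0.05); z_β = 1.036 (power 85% → β = 0.15).
n = (2.996 × 2413 / 1269)² = 32.45
Round up: n = 33.

33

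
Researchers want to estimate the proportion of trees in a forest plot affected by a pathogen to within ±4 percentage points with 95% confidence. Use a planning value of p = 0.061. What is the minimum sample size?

For a proportion with margin E = 0.04 at 95% confidence, z = 1.960.
n = p̂(1−p̂)(z/E)² = 0.061 × 0.939 × (1.960/0.04)² = 137.53
Round up: n = 138.

138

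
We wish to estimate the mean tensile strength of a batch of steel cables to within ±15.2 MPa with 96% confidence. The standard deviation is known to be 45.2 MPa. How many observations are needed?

For a mean, the margin of error is E = z·σ/√n, so n = (zσ/E)².
At 96% confidence, z = 2.054.
n = (2.054 × 45.2 / 15.2)² = 37.31
Round up: n = 38.

38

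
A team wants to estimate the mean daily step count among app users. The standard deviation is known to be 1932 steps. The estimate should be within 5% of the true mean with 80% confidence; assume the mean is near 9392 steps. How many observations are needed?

28

For a mean, the margin of error is E = z·σ/√n, so n = (zσ/E)².
At 80% confidence, z = 1.282.
E = 5% of 9392 = 469.6 steps.
n = (1.282 × 1932 / 469.6)² = 27.82
Round up: n = 28.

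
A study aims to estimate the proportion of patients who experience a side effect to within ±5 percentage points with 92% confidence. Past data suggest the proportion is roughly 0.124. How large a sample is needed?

For a proportion with margin E = 0.05 at 92% confidence, z = 1.751.
n = p̂(1−p̂)(z/E)² = 0.124 × 0.876 × (1.751/0.05)² = 133.22
Round up: n = 134.

n = 134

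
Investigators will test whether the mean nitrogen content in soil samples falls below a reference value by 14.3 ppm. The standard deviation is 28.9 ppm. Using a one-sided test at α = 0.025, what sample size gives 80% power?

33

For a one-sample z-test, n = ((z_α + z_β)·σ/δ)².
z_α = 1.960 (one-sided α = 0.025); z_β = 0.842 (power 80% → β = 0.2).
n = (2.802 × 28.9 / 14.3)² = 32.07
Round up: n = 33.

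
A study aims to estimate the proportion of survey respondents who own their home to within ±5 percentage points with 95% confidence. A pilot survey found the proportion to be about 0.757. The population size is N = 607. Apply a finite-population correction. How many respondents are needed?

For a proportion with margin E = 0.05 at 95% confidence, z = 1.960.
n = p̂(1−p̂)(z/E)² = 0.757 × 0.243 × (1.960/0.05)² = 282.67 — call this n₀.
Finite-population correction with N = 607: n = n₀ / (1 + (n₀−1)/N) = 282.67 / 1.464 = 193.08
Round up: n = 194.

n = 194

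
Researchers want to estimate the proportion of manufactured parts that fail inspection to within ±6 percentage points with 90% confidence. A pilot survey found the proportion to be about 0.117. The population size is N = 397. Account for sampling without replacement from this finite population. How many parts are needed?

For a proportion with margin E = 0.06 at 90% confidence, z = 1.645.
n = p̂(1−p̂)(z/E)² = 0.117 × 0.883 × (1.645/0.06)² = 77.66 — call this n₀.
Finite-population correction with N = 397: n = n₀ / (1 + (n₀−1)/N) = 77.66 / 1.193 = 65.10
Round up: n = 66.

n = 66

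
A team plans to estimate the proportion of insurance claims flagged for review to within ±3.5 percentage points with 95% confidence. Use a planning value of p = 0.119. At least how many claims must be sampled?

329

For a proportion with margin E = 0.035 at 95% confidence, z = 1.960.
n = p̂(1−p̂)(z/E)² = 0.119 × 0.881 × (1.960/0.035)² = 328.78
Round up: n = 329.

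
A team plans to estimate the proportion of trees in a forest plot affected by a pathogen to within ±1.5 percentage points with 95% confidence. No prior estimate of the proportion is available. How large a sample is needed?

4269

For a proportion with margin E = 0.015 at 95% confidence, z = 1.960.
With no prior estimate, use p = 0.5, which maximizes p(1−p) at 0.25.
n = 0.25 × (z/E)² = 0.25 × (1.960/0.015)² = 4268.44
Round up: n = 4269.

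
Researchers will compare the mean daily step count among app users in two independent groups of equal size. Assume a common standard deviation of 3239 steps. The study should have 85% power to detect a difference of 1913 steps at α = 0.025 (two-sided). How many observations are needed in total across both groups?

For two equal groups, n per group = 2·((z_{α/2} + z_β)·σ/δ)².
z_{α/2} = 2.241; z_β = 1.036 (power 85%).
n = 2 × (3.277 × 3239 / 1913)² = 2 × 30.79 = 61.58
Round up: n = 62 per group.
Total across both groups: 2 × 62 = 124.

124 total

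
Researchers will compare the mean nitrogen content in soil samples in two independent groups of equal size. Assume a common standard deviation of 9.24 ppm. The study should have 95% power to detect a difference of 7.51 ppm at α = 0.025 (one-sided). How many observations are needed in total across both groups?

For two equal groups, n per group = 2·((z_α + z_β)·σ/δ)².
z_α = 1.960; z_β = 1.645 (power 95%).
n = 2 × (3.605 × 9.24 / 7.51)² = 2 × 19.67 = 39.34
Round up: n = 40 per group.
Total across both groups: 2 × 40 = 80.

80 total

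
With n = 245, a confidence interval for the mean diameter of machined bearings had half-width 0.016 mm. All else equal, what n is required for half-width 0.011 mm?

Margin of error scales as 1/√n, so n₂ = n₁·(E₁/E₂)².
n₂ = 245 × (0.016/0.011)² = 245 × 2.116 = 518.42
Round up: n₂ = 519.

n = 519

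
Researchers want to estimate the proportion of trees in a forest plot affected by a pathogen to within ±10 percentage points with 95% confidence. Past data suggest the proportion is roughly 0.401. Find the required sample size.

For a proportion with margin E = 0.1 at 95% confidence, z = 1.960.
n = p̂(1−p̂)(z/E)² = 0.401 × 0.599 × (1.960/0.1)² = 92.27
Round up: n = 93.

93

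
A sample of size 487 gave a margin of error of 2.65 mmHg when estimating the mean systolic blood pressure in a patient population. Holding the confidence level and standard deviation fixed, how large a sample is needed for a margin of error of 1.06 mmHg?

Margin of error scales as 1/√n, so n₂ = n₁·(E₁/E₂)².
n₂ = 487 × (2.65/1.06)² = 487 × 6.25 = 3043.75
Round up: n₂ = 3044.

3044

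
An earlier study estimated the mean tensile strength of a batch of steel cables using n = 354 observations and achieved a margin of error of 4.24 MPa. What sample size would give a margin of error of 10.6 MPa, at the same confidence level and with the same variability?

57

Margin of error scales as 1/√n, so n₂ = n₁·(E₁/E₂)².
n₂ = 354 × (4.24/10.6)² = 354 × 0.16 = 56.64
Round up: n₂ = 57.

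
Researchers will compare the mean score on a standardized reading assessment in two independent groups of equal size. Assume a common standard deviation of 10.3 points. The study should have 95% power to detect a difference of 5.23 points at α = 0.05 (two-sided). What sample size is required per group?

For two equal groups, n per group = 2·((z_{α/2} + z_β)·σ/δ)².
z_{α/2} = 1.960; z_β = 1.645 (power 95%).
n = 2 × (3.605 × 10.3 / 5.23)² = 2 × 50.41 = 100.82
Round up: n = 101 per group.

101 per group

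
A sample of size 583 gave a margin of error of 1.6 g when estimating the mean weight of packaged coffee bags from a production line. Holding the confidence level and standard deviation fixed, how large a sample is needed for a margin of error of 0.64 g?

Margin of error scales as 1/√n, so n₂ = n₁·(E₁/E₂)².
n₂ = 583 × (1.6/0.64)² = 583 × 6.25 = 3643.75
Round up: n₂ = 3644.

n = 3644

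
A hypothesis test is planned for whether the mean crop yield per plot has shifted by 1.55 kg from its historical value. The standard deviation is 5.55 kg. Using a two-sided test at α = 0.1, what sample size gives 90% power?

For a one-sample z-test, n = ((z_{α/2} + z_β)·σ/δ)².
z_{α/2} = 1.645 (two-sided α = 0.1); z_β = 1.282 (power 90% → β = 0.1).
n = (2.927 × 5.55 / 1.55)² = 109.84
Round up: n = 110.

110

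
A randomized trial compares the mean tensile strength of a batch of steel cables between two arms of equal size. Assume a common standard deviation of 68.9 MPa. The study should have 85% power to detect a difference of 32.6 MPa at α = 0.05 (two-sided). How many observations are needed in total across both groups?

162 total

For two equal groups, n per group = 2·((z_{α/2} + z_β)·σ/δ)².
z_{α/2} = 1.960; z_β = 1.036 (power 85%).
n = 2 × (2.996 × 68.9 / 32.6)² = 2 × 40.09 = 80.18
Round up: n = 81 per group.
Total across both groups: 2 × 81 = 162.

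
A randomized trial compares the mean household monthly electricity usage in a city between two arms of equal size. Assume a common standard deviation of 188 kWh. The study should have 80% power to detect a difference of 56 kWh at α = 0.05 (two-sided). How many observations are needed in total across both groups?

354 total

For two equal groups, n per group = 2·((z_{α/2} + z_β)·σ/δ)².
z_{α/2} = 1.960; z_β = 0.842 (power 80%).
n = 2 × (2.802 × 188 / 56)² = 2 × 88.49 = 176.98
Round up: n = 177 per group.
Total across both groups: 2 × 177 = 354.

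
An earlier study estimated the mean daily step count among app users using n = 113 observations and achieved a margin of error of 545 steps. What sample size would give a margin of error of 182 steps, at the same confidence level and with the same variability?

Margin of error scales as 1/√n, so n₂ = n₁·(E₁/E₂)².
n₂ = 113 × (545/182)² = 113 × 8.967 = 1013.27
Round up: n₂ = 1014.

n = 1014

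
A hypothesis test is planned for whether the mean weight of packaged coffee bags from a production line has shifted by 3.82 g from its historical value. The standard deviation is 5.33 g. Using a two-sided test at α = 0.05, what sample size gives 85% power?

For a one-sample z-test, n = ((z_{α/2} + z_β)·σ/δ)².
z_{α/2} = 1.960 (two-sided α = 0.05); z_β = 1.036 (power 85% → β = 0.15).
n = (2.996 × 5.33 / 3.82)² = 17.47
Round up: n = 18.

18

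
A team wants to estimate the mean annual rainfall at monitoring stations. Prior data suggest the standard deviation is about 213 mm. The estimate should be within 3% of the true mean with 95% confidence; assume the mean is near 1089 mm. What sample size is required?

For a mean, the margin of error is E = z·σ/√n, so n = (zσ/E)².
At 95% confidence, z = 1.960.
E = 3% of 1089 = 32.67 mm.
n = (1.960 × 213 / 32.67)² = 163.30
Round up: n = 164.

164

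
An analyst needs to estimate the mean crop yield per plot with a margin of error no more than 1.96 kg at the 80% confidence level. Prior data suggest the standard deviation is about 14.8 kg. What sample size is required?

94

For a mean, the margin of error is E = z·σ/√n, so n = (zσ/E)².
At 80% confidence, z = 1.282.
n = (1.282 × 14.8 / 1.96)² = 93.71
Round up: n = 94.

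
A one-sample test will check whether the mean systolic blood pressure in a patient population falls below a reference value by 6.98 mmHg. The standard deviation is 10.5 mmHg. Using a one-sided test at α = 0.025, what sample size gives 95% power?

For a one-sample z-test, n = ((z_α + z_β)·σ/δ)².
z_α = 1.960 (one-sided α = 0.025); z_β = 1.645 (power 95% → β = 0.05).
n = (3.605 × 10.5 / 6.98)² = 29.41
Round up: n = 30.

30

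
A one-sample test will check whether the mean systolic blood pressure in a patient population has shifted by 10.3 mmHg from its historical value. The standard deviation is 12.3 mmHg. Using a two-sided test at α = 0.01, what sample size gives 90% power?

22

For a one-sample z-test, n = ((z_{α/2} + z_β)·σ/δ)².
z_{α/2} = 2.576 (two-sided α = 0.01); z_β = 1.282 (power 90% → β = 0.1).
n = (3.858 × 12.3 / 10.3)² = 21.23
Round up: n = 22.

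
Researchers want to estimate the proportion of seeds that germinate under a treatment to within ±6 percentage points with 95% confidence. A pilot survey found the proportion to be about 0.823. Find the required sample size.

n = 156

For a proportion with margin E = 0.06 at 95% confidence, z = 1.960.
n = p̂(1−p̂)(z/E)² = 0.823 × 0.177 × (1.960/0.06)² = 155.45
Round up: n = 156.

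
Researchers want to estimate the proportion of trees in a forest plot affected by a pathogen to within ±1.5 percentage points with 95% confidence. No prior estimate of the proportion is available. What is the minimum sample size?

4269

For a proportion with margin E = 0.015 at 95% confidence, z = 1.960.
With no prior estimate, use p = 0.5, which maximizes p(1−p) at 0.25.
n = 0.25 × (z/E)² = 0.25 × (1.960/0.015)² = 4268.44
Round up: n = 4269.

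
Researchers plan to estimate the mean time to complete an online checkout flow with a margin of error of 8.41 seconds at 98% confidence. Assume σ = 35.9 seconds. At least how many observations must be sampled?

For a mean, the margin of error is E = z·σ/√n, so n = (zσ/E)².
At 98% confidence, z = 2.326.
n = (2.326 × 35.9 / 8.41)² = 98.59
Round up: n = 99.

99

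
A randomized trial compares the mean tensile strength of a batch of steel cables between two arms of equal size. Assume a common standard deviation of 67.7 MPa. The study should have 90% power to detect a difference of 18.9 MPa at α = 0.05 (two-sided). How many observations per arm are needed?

For two equal groups, n per group = 2·((z_{α/2} + z_β)·σ/δ)².
z_{α/2} = 1.960; z_β = 1.282 (power 90%).
n = 2 × (3.242 × 67.7 / 18.9)² = 2 × 134.86 = 269.72
Round up: n = 270 per group.

270 per group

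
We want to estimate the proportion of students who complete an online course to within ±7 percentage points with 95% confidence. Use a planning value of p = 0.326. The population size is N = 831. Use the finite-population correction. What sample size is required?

n = 143

For a proportion with margin E = 0.07 at 95% confidence, z = 1.960.
n = p̂(1−p̂)(z/E)² = 0.326 × 0.674 × (1.960/0.07)² = 172.26 — call this n₀.
Finite-population correction with N = 831: n = n₀ / (1 + (n₀−1)/N) = 172.26 / 1.206 = 142.84
Round up: n = 143.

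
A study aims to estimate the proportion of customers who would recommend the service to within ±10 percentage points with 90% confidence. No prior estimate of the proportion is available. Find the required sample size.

For a proportion with margin E = 0.1 at 90% confidence, z = 1.645.
With no prior estimate, use p = 0.5, which maximizes p(1−p) at 0.25.
n = 0.25 × (z/E)² = 0.25 × (1.645/0.1)² = 67.65
Round up: n = 68.

68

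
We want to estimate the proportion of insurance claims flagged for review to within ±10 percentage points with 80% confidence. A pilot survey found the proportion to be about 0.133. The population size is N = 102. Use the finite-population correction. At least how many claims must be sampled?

For a proportion with margin E = 0.1 at 80% confidence, z = 1.282.
n = p̂(1−p̂)(z/E)² = 0.133 × 0.867 × (1.282/0.1)² = 18.95 — call this n₀.
Finite-population correction with N = 102: n = n₀ / (1 + (n₀−1)/N) = 18.95 / 1.176 = 16.11
Round up: n = 17.

n = 17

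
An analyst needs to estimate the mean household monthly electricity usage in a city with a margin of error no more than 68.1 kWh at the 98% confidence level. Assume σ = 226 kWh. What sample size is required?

For a mean, the margin of error is E = z·σ/√n, so n = (zσ/E)².
At 98% confidence, z = 2.326.
n = (2.326 × 226 / 68.1)² = 59.59
Round up: n = 60.

60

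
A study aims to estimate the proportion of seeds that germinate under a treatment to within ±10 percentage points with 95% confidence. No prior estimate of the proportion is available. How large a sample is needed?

97

For a proportion with margin E = 0.1 at 95% confidence, z = 1.960.
With no prior estimate, use p = 0.5, which maximizes p(1−p) at 0.25.
n = 0.25 × (z/E)² = 0.25 × (1.960/0.1)² = 96.04
Round up: n = 97.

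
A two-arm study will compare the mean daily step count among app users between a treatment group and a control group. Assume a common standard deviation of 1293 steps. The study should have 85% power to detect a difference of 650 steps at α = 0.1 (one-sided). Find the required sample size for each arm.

For two equal groups, n per group = 2·((z_α + z_β)·σ/δ)².
z_α = 1.282; z_β = 1.036 (power 85%).
n = 2 × (2.318 × 1293 / 650)² = 2 × 21.26 = 42.52
Round up: n = 43 per group.

43 per group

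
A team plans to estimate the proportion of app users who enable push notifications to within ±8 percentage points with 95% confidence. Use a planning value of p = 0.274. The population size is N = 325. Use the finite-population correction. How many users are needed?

88

For a proportion with margin E = 0.08 at 95% confidence, z = 1.960.
n = p̂(1−p̂)(z/E)² = 0.274 × 0.726 × (1.960/0.08)² = 119.40 — call this n₀.
Finite-population correction with N = 325: n = n₀ / (1 + (n₀−1)/N) = 119.40 / 1.364 = 87.54
Round up: n = 88.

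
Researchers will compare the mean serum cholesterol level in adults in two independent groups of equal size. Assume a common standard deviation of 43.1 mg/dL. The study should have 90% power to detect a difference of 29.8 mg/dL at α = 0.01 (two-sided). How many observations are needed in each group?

For two equal groups, n per group = 2·((z_{α/2} + z_β)·σ/δ)².
z_{α/2} = 2.576; z_β = 1.282 (power 90%).
n = 2 × (3.858 × 43.1 / 29.8)² = 2 × 31.13 = 62.26
Round up: n = 63 per group.

63 per group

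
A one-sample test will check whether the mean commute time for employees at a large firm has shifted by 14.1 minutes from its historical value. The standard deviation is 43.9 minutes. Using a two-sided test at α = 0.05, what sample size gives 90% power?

102

For a one-sample z-test, n = ((z_{α/2} + z_β)·σ/δ)².
z_{α/2} = 1.960 (two-sided α = 0.05); z_β = 1.282 (power 90% → β = 0.1).
n = (3.242 × 43.9 / 14.1)² = 101.89
Round up: n = 102.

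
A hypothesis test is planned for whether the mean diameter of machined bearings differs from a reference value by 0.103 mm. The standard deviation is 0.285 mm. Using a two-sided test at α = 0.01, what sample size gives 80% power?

n = 90

For a one-sample z-test, n = ((z_{α/2} + z_β)·σ/δ)².
z_{α/2} = 2.576 (two-sided α = 0.01); z_β = 0.842 (power 80% → β = 0.2).
n = (3.418 × 0.285 / 0.103)² = 89.45
Round up: n = 90.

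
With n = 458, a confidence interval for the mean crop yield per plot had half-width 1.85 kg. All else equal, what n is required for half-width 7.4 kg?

29

Margin of error scales as 1/√n, so n₂ = n₁·(E₁/E₂)².
n₂ = 458 × (1.85/7.4)² = 458 × 0.0625 = 28.62
Round up: n₂ = 29.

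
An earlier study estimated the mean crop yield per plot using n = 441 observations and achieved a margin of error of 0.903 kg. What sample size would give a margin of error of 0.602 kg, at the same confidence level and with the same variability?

Margin of error scales as 1/√n, so n₂ = n₁·(E₁/E₂)².
n₂ = 441 × (0.903/0.602)² = 441 × 2.25 = 992.25
Round up: n₂ = 993.

993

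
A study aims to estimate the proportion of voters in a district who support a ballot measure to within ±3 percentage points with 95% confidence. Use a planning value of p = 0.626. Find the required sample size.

n = 1000

For a proportion with margin E = 0.03 at 95% confidence, z = 1.960.
n = p̂(1−p̂)(z/E)² = 0.626 × 0.374 × (1.960/0.03)² = 999.35
Round up: n = 1000.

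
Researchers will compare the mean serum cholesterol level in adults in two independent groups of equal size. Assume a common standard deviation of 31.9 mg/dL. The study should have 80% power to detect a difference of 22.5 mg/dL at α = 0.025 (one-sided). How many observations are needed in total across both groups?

For two equal groups, n per group = 2·((z_α + z_β)·σ/δ)².
z_α = 1.960; z_β = 0.842 (power 80%).
n = 2 × (2.802 × 31.9 / 22.5)² = 2 × 15.78 = 31.56
Round up: n = 32 per group.
Total across both groups: 2 × 32 = 64.

64 total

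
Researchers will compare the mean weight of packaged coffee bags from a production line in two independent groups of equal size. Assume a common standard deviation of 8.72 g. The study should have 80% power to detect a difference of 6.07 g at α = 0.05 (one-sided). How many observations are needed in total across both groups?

For two equal groups, n per group = 2·((z_α + z_β)·σ/δ)².
z_α = 1.645; z_β = 0.842 (power 80%).
n = 2 × (2.487 × 8.72 / 6.07)² = 2 × 12.76 = 25.52
Round up: n = 26 per group.
Total across both groups: 2 × 26 = 52.

52 total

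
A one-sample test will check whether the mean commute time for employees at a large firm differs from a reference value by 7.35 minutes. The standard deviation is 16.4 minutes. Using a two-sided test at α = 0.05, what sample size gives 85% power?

For a one-sample z-test, n = ((z_{α/2} + z_β)·σ/δ)².
z_{α/2} = 1.960 (two-sided α = 0.05); z_β = 1.036 (power 85% → β = 0.15).
n = (2.996 × 16.4 / 7.35)² = 44.69
Round up: n = 45.

n = 45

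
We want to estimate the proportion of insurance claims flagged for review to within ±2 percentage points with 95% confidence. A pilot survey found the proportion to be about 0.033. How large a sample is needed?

n = 307

For a proportion with margin E = 0.02 at 95% confidence, z = 1.960.
n = p̂(1−p̂)(z/E)² = 0.033 × 0.967 × (1.960/0.02)² = 306.47
Round up: n = 307.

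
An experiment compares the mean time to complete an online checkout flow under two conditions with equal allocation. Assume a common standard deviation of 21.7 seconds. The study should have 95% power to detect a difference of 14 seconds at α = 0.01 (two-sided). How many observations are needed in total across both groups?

172 total

For two equal groups, n per group = 2·((z_{α/2} + z_β)·σ/δ)².
z_{α/2} = 2.576; z_β = 1.645 (power 95%).
n = 2 × (4.221 × 21.7 / 14)² = 2 × 42.80 = 85.60
Round up: n = 86 per group.
Total across both groups: 2 × 86 = 172.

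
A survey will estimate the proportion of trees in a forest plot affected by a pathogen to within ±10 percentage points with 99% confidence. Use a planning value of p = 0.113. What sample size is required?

67

For a proportion with margin E = 0.1 at 99% confidence, z = 2.576.
n = p̂(1−p̂)(z/E)² = 0.113 × 0.887 × (2.576/0.1)² = 66.51
Round up: n = 67.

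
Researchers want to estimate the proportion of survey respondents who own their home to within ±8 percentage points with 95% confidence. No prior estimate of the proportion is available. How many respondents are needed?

For a proportion with margin E = 0.08 at 95% confidence, z = 1.960.
With no prior estimate, use p = 0.5, which maximizes p(1−p) at 0.25.
n = 0.25 × (z/E)² = 0.25 × (1.960/0.08)² = 150.06
Round up: n = 151.

151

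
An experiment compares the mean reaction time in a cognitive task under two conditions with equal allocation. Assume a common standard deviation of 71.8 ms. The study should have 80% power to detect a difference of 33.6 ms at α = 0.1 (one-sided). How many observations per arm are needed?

42 per group

For two equal groups, n per group = 2·((z_α + z_β)·σ/δ)².
z_α = 1.282; z_β = 0.842 (power 80%).
n = 2 × (2.124 × 71.8 / 33.6)² = 2 × 20.60 = 41.20
Round up: n = 42 per group.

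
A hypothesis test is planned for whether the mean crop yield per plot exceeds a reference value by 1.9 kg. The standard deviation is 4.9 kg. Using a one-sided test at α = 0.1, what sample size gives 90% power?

For a one-sample z-test, n = ((z_α + z_β)·σ/δ)².
z_α = 1.282 (one-sided α = 0.1); z_β = 1.282 (power 90% → β = 0.1).
n = (2.564 × 4.9 / 1.9)² = 43.72
Round up: n = 44.

44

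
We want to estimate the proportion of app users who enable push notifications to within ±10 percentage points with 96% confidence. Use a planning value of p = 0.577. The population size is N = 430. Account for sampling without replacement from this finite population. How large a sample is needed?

n = 84

For a proportion with margin E = 0.1 at 96% confidence, z = 2.054.
n = p̂(1−p̂)(z/E)² = 0.577 × 0.423 × (2.054/0.1)² = 102.97 — call this n₀.
Finite-population correction with N = 430: n = n₀ / (1 + (n₀−1)/N) = 102.97 / 1.237 = 83.24
Round up: n = 84.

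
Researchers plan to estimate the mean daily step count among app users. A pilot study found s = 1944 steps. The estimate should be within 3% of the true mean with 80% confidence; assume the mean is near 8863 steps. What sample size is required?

For a mean, the margin of error is E = z·σ/√n, so n = (zσ/E)².
At 80% confidence, z = 1.282.
E = 3% of 8863 = 265.9 steps.
n = (1.282 × 1944 / 265.9)² = 87.85
Round up: n = 88.

88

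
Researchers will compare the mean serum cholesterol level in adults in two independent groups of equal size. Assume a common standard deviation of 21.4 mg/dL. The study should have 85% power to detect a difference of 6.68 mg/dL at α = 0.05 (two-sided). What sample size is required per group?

185 per group

For two equal groups, n per group = 2·((z_{α/2} + z_β)·σ/δ)².
z_{α/2} = 1.960; z_β = 1.036 (power 85%).
n = 2 × (2.996 × 21.4 / 6.68)² = 2 × 92.12 = 184.24
Round up: n = 185 per group.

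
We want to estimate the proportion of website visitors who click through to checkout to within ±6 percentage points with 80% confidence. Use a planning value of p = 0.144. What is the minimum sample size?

For a proportion with margin E = 0.06 at 80% confidence, z = 1.282.
n = p̂(1−p̂)(z/E)² = 0.144 × 0.856 × (1.282/0.06)² = 56.27
Round up: n = 57.

n = 57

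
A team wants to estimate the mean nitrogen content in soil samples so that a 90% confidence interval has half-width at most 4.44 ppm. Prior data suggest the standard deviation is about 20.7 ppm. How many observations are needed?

For a mean, the margin of error is E = z·σ/√n, so n = (zσ/E)².
At 90% confidence, z = 1.645.
n = (1.645 × 20.7 / 4.44)² = 58.82
Round up: n = 59.

59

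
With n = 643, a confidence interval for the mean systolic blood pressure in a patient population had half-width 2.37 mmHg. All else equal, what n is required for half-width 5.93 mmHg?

103

Margin of error scales as 1/√n, so n₂ = n₁·(E₁/E₂)².
n₂ = 643 × (2.37/5.93)² = 643 × 0.1597 = 102.69
Round up: n₂ = 103.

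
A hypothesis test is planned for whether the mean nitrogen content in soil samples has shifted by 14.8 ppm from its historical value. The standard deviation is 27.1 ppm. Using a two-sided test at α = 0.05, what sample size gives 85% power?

For a one-sample z-test, n = ((z_{α/2} + z_β)·σ/δ)².
z_{α/2} = 1.960 (two-sided α = 0.05); z_β = 1.036 (power 85% → β = 0.15).
n = (2.996 × 27.1 / 14.8)² = 30.10
Round up: n = 31.

31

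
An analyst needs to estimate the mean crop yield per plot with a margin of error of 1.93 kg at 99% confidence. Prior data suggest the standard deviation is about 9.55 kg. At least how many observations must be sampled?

163

For a mean, the margin of error is E = z·σ/√n, so n = (zσ/E)².
At 99% confidence, z = 2.576.
n = (2.576 × 9.55 / 1.93)² = 162.47
Round up: n = 163.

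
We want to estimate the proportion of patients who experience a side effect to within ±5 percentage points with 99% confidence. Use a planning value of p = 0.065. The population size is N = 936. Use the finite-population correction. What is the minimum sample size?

For a proportion with margin E = 0.05 at 99% confidence, z = 2.576.
n = p̂(1−p̂)(z/E)² = 0.065 × 0.935 × (2.576/0.05)² = 161.32 — call this n₀.
Finite-population correction with N = 936: n = n₀ / (1 + (n₀−1)/N) = 161.32 / 1.171 = 137.76
Round up: n = 138.

138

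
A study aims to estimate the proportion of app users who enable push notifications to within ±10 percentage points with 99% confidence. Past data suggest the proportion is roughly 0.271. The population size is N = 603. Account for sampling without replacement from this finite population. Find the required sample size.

For a proportion with margin E = 0.1 at 99% confidence, z = 2.576.
n = p̂(1−p̂)(z/E)² = 0.271 × 0.729 × (2.576/0.1)² = 131.10 — call this n₀.
Finite-population correction with N = 603: n = n₀ / (1 + (n₀−1)/N) = 131.10 / 1.216 = 107.81
Round up: n = 108.

n = 108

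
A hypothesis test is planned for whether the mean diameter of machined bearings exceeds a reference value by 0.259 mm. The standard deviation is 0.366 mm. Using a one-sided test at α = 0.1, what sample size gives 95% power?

For a one-sample z-test, n = ((z_α + z_β)·σ/δ)².
z_α = 1.282 (one-sided α = 0.1); z_β = 1.645 (power 95% → β = 0.05).
n = (2.927 × 0.366 / 0.259)² = 17.11
Round up: n = 18.

n = 18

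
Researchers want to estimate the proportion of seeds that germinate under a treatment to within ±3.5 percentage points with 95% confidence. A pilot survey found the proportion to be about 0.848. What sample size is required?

n = 405

For a proportion with margin E = 0.035 at 95% confidence, z = 1.960.
n = p̂(1−p̂)(z/E)² = 0.848 × 0.152 × (1.960/0.035)² = 404.22
Round up: n = 405.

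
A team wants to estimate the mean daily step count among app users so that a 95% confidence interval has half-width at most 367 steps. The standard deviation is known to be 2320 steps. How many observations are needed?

For a mean, the margin of error is E = z·σ/√n, so n = (zσ/E)².
At 95% confidence, z = 1.960.
n = (1.960 × 2320 / 367)² = 153.52
Round up: n = 154.

n = 154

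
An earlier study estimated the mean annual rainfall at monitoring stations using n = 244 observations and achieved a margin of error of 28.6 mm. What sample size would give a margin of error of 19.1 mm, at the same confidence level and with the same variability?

n = 548

Margin of error scales as 1/√n, so n₂ = n₁·(E₁/E₂)².
n₂ = 244 × (28.6/19.1)² = 244 × 2.242 = 547.05
Round up: n₂ = 548.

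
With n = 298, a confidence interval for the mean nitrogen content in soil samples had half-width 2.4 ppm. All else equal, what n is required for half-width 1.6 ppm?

n = 671

Margin of error scales as 1/√n, so n₂ = n₁·(E₁/E₂)².
n₂ = 298 × (2.4/1.6)² = 298 × 2.25 = 670.50
Round up: n₂ = 671.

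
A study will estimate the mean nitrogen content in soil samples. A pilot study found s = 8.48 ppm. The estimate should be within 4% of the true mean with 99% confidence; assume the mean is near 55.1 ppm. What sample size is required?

For a mean, the margin of error is E = z·σ/√n, so n = (zσ/E)².
At 99% confidence, z = 2.576.
E = 4% of 55.1 = 2.204 ppm.
n = (2.576 × 8.48 / 2.204)² = 98.23
Round up: n = 99.

99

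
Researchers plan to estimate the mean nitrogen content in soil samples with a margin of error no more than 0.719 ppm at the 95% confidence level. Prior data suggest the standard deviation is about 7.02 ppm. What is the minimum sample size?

367

For a mean, the margin of error is E = z·σ/√n, so n = (zσ/E)².
At 95% confidence, z = 1.960.
n = (1.960 × 7.02 / 0.719)² = 366.21
Round up: n = 367.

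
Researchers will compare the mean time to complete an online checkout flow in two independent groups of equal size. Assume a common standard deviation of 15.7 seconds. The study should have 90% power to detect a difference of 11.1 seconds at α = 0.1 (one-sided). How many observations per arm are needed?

27 per group

For two equal groups, n per group = 2·((z_α + z_β)·σ/δ)².
z_α = 1.282; z_β = 1.282 (power 90%).
n = 2 × (2.564 × 15.7 / 11.1)² = 2 × 13.15 = 26.30
Round up: n = 27 per group.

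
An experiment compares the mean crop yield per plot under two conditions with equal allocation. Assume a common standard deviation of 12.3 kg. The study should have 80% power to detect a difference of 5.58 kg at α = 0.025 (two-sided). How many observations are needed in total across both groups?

186 total

For two equal groups, n per group = 2·((z_{α/2} + z_β)·σ/δ)².
z_{α/2} = 2.241; z_β = 0.842 (power 80%).
n = 2 × (3.083 × 12.3 / 5.58)² = 2 × 46.18 = 92.36
Round up: n = 93 per group.
Total across both groups: 2 × 93 = 186.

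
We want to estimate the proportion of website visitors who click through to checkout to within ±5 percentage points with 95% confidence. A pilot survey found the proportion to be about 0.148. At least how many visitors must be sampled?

194

For a proportion with margin E = 0.05 at 95% confidence, z = 1.960.
n = p̂(1−p̂)(z/E)² = 0.148 × 0.852 × (1.960/0.05)² = 193.76
Round up: n = 194.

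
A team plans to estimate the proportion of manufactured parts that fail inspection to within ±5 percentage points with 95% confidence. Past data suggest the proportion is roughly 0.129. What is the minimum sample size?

For a proportion with margin E = 0.05 at 95% confidence, z = 1.960.
n = p̂(1−p̂)(z/E)² = 0.129 × 0.871 × (1.960/0.05)² = 172.66
Round up: n = 173.

n = 173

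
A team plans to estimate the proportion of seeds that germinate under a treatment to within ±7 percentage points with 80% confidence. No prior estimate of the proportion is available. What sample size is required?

84

For a proportion with margin E = 0.07 at 80% confidence, z = 1.282.
With no prior estimate, use p = 0.5, which maximizes p(1−p) at 0.25.
n = 0.25 × (z/E)² = 0.25 × (1.282/0.07)² = 83.85
Round up: n = 84.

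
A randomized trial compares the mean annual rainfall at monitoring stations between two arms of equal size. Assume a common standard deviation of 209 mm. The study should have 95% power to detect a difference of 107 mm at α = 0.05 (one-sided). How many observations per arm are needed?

83 per group

For two equal groups, n per group = 2·((z_α + z_β)·σ/δ)².
z_α = 1.645; z_β = 1.645 (power 95%).
n = 2 × (3.290 × 209 / 107)² = 2 × 41.30 = 82.60
Round up: n = 83 per group.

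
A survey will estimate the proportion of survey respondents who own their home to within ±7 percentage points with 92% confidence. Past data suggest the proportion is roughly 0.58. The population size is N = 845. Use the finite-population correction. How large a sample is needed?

For a proportion with margin E = 0.07 at 92% confidence, z = 1.751.
n = p̂(1−p̂)(z/E)² = 0.58 × 0.42 × (1.751/0.07)² = 152.42 — call this n₀.
Finite-population correction with N = 845: n = n₀ / (1 + (n₀−1)/N) = 152.42 / 1.179 = 129.28
Round up: n = 130.

130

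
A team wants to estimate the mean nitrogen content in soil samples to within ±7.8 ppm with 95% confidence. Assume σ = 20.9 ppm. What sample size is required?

28

For a mean, the margin of error is E = z·σ/√n, so n = (zσ/E)².
At 95% confidence, z = 1.960.
n = (1.960 × 20.9 / 7.8)² = 27.58
Round up: n = 28.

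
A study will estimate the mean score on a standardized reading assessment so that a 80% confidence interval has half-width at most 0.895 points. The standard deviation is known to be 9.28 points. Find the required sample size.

177

For a mean, the margin of error is E = z·σ/√n, so n = (zσ/E)².
At 80% confidence, z = 1.282.
n = (1.282 × 9.28 / 0.895)² = 176.70
Round up: n = 177.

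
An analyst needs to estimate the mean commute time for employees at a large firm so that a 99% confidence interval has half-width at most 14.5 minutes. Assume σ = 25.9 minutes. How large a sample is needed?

22

For a mean, the margin of error is E = z·σ/√n, so n = (zσ/E)².
At 99% confidence, z = 2.576.
n = (2.576 × 25.9 / 14.5)² = 21.17
Round up: n = 22.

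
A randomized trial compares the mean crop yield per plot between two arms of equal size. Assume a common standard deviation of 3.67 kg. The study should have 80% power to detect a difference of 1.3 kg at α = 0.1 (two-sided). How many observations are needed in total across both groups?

198 total

For two equal groups, n per group = 2·((z_{α/2} + z_β)·σ/δ)².
z_{α/2} = 1.645; z_β = 0.842 (power 80%).
n = 2 × (2.487 × 3.67 / 1.3)² = 2 × 49.29 = 98.58
Round up: n = 99 per group.
Total across both groups: 2 × 99 = 198.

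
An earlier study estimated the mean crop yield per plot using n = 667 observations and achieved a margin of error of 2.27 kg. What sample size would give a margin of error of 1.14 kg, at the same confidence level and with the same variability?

Margin of error scales as 1/√n, so n₂ = n₁·(E₁/E₂)².
n₂ = 667 × (2.27/1.14)² = 667 × 3.965 = 2644.65
Round up: n₂ = 2645.

2645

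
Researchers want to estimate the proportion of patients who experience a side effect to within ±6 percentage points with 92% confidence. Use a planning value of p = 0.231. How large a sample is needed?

For a proportion with margin E = 0.06 at 92% confidence, z = 1.751.
n = p̂(1−p̂)(z/E)² = 0.231 × 0.769 × (1.751/0.06)² = 151.29
Round up: n = 152.

152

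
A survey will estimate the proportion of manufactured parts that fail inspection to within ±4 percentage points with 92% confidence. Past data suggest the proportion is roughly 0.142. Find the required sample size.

For a proportion with margin E = 0.04 at 92% confidence, z = 1.751.
n = p̂(1−p̂)(z/E)² = 0.142 × 0.858 × (1.751/0.04)² = 233.47
Round up: n = 234.

n = 234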